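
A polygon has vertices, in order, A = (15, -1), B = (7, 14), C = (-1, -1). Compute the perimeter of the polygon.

|AB| = √((-8)² + (15)²) = √289 = 17
|BC| = √((-8)² + (-15)²) = √289 = 17
|CA| = √((16)² + (0)²) = √256 = 16
Perimeter = 17 + 17 + 16 = 50.

50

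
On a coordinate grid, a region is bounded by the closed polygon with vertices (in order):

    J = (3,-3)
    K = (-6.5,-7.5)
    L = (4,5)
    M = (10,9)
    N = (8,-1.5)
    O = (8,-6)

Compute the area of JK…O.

Apply the shoelace formula: 2A = Σ (x_i·y_{i+1} − x_{i+1}·y_i), indices taken mod 6.
Σ = (-42) + (-2.5) + (-14) + (-87) + (-36) + (-6) = -187.5
Area = |Σ|/2 = 93.75.

93.75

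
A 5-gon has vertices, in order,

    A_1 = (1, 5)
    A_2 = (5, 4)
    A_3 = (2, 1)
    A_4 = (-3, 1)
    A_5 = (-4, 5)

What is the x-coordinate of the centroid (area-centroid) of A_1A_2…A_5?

0

Apply Gauss's area formula. First the cross-terms c_i = x_i·y_{i+1} − x_{i+1}·y_i:
  -21, -3, 5, -11, -25  ⇒  2A = -55, A = -27.5.
Then Σ (x_i + x_{i+1})·c_i = 0, so x̄ = 0 / (6·(-27.5)) = 0.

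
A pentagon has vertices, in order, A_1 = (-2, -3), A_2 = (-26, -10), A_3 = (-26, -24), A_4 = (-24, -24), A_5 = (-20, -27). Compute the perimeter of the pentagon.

|A_1A_2| = √((-24)² + (-7)²) = √625 = 25
|A_2A_3| = √((0)² + (-14)²) = √196 = 14
|A_3A_4| = √((2)² + (0)²) = √4 = 2
|A_4A_5| = √((4)² + (-3)²) = √25 = 5
|A_5A_1| = √((18)² + (24)²) = √900 = 30
Perimeter = 25 + 14 + 2 + 5 + 30 = 76.

76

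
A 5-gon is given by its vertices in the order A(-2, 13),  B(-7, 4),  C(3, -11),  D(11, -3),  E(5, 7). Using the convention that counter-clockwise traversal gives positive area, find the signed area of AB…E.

215.5

Apply the shoelace (surveyor's) formula: 2A = Σ (x_i·y_{i+1} − x_{i+1}·y_i), indices taken mod 5.
Cross-terms: 83, 65, 112, 92, 79  ⇒  Σ = 431
Signed area = Σ/2 = 215.5 (positive ⇒ counter-clockwise traversal).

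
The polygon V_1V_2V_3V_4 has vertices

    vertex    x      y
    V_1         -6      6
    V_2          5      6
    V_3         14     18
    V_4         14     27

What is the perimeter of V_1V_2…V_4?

64

|V_1V_2| = √((11)² + (0)²) = √121 = 11
|V_2V_3| = √((9)² + (12)²) = √225 = 15
|V_3V_4| = √((0)² + (9)²) = √81 = 9
|V_4V_1| = √((-20)² + (-21)²) = √841 = 29
Perimeter = 11 + 15 + 9 + 29 = 64.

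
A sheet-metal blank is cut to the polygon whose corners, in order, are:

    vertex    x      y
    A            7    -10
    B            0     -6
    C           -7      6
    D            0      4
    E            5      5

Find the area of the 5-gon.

Apply the shoelace formula: 2A = Σ (x_i·y_{i+1} − x_{i+1}·y_i), indices taken mod 5.
Σ = (-42) + (-42) + (-28) + (-20) + (-85) = -217
Area = |Σ|/2 = 108.5.

108.5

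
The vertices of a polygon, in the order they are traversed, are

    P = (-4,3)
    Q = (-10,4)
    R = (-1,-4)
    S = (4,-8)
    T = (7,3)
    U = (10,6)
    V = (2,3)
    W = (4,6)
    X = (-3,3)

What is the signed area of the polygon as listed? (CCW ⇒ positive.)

Apply the surveyor's formula: 2A = Σ (x_i·y_{i+1} − x_{i+1}·y_i), indices taken mod 9.
P→Q: (-4)(4) − (-10)(3) = 14
Q→R: (-10)(-4) − (-1)(4) = 44
R→S: (-1)(-8) − (4)(-4) = 24
S→T: (4)(3) − (7)(-8) = 68
T→U: (7)(6) − (10)(3) = 12
U→V: (10)(3) − (2)(6) = 18
V→W: (2)(6) − (4)(3) = 0
W→X: (4)(3) − (-3)(6) = 30
X→P: (-3)(3) − (-4)(3) = 3
Σ = 213
Signed area = Σ/2 = 106.5 (positive ⇒ counter-clockwise traversal).

106.5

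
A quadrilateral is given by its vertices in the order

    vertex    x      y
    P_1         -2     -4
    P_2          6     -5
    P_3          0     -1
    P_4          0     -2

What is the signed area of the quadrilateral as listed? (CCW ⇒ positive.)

12

Apply the shoelace formula: 2A = Σ (x_i·y_{i+1} − x_{i+1}·y_i), indices taken mod 4.
Cross-terms: 34, -6, 0, -4  ⇒  Σ = 24
Signed area = Σ/2 = 12 (positive ⇒ counter-clockwise traversal).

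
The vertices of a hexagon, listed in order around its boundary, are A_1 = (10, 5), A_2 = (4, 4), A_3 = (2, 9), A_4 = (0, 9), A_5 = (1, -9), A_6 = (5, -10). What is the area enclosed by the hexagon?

108.5

Σ = (20) + (28) + (18) + (-9) + (35) + (125) = 217
Area = |Σ|/2 = 108.5.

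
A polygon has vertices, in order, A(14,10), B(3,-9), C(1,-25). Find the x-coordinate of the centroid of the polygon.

6

Apply the shoelace formula. First the cross-terms c_i = x_i·y_{i+1} − x_{i+1}·y_i:
  -156, -66, 360  ⇒  2A = 138, A = 69.
Then Σ (x_i + x_{i+1})·c_i = 2484, so x̄ = 2484 / (6·69) = 6.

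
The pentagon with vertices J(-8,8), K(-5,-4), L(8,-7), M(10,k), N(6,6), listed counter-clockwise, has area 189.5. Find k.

Write out the shoelace sum; only the two edges meeting at M involve k:
2·Area = [(8·k − 10·(-7)) + (10·6 − 6·k)] + 235
       = 2·k + 365 = 379
⇒ k = 7.

7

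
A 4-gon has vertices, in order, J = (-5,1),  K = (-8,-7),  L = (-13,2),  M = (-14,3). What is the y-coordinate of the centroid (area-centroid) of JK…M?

Apply the shoelace formula. First the cross-terms c_i = x_i·y_{i+1} − x_{i+1}·y_i:
  43, -107, -11, 1  ⇒  2A = -74, A = -37.
Then Σ (y_i + y_{i+1})·c_i = 226, so ȳ = 226 / (6·(-37)) = -113/111.

-113/111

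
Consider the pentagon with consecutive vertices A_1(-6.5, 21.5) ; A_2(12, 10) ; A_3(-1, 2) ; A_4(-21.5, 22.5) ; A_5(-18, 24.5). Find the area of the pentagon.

Apply the surveyor's formula: 2A = Σ (x_i·y_{i+1} − x_{i+1}·y_i), indices taken mod 5.
Σ = (-323) + (34) + (20.5) + (-121.75) + (-227.75) = -618
Area = |Σ|/2 = 309.

309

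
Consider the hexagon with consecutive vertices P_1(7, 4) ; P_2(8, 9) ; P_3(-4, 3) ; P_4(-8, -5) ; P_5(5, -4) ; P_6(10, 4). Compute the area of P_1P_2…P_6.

Σ = (31) + (60) + (44) + (57) + (60) + (12) = 264
Area = |Σ|/2 = 132.

132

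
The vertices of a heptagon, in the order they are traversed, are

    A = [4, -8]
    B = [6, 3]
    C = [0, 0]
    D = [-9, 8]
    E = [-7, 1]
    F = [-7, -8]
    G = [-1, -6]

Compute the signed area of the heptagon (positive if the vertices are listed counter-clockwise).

118

A→B: (4)(3) − (6)(-8) = 60
B→C: (6)(0) − (0)(3) = 0
C→D: (0)(8) − (-9)(0) = 0
D→E: (-9)(1) − (-7)(8) = 47
E→F: (-7)(-8) − (-7)(1) = 63
F→G: (-7)(-6) − (-1)(-8) = 34
G→A: (-1)(-8) − (4)(-6) = 32
Σ = 236
Signed area = Σ/2 = 118 (positive ⇒ counter-clockwise traversal).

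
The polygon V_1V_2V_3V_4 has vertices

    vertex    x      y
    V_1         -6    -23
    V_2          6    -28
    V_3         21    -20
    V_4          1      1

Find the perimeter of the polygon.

84

|V_1V_2| = √((12)² + (-5)²) = √169 = 13
|V_2V_3| = √((15)² + (8)²) = √289 = 17
|V_3V_4| = √((-20)² + (21)²) = √841 = 29
|V_4V_1| = √((-7)² + (-24)²) = √625 = 25
Perimeter = 13 + 17 + 29 + 25 = 84.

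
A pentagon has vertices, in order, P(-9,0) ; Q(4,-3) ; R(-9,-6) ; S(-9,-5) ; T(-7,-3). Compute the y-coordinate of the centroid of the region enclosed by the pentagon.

Apply Gauss's area formula. First the cross-terms c_i = x_i·y_{i+1} − x_{i+1}·y_i:
  27, -51, -9, -8, -27  ⇒  2A = -68, A = -34.
Then Σ (y_i + y_{i+1})·c_i = 622, so ȳ = 622 / (6·(-34)) = -311/102.

-311/102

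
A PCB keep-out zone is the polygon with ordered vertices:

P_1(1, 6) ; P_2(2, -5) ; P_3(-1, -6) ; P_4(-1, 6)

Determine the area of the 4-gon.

29

Apply the shoelace formula: 2A = Σ (x_i·y_{i+1} − x_{i+1}·y_i), indices taken mod 4.
Cross-terms: -17, -17, -12, -12  ⇒  Σ = -58
Area = |Σ|/2 = 29.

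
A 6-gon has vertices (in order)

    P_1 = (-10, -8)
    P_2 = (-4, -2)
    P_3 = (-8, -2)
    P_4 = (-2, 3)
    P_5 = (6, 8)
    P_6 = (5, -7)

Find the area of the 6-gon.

Apply the shoelace formula: 2A = Σ (x_i·y_{i+1} − x_{i+1}·y_i), indices taken mod 6.
Cross-terms: -12, -8, -28, -34, -82, -110  ⇒  Σ = -274
Area = |Σ|/2 = 137.

137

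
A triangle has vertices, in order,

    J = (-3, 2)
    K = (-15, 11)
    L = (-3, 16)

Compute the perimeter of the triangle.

42

|JK| = √((-12)² + (9)²) = √225 = 15
|KL| = √((12)² + (5)²) = √169 = 13
|LJ| = √((0)² + (-14)²) = √196 = 14
Perimeter = 15 + 13 + 14 = 42.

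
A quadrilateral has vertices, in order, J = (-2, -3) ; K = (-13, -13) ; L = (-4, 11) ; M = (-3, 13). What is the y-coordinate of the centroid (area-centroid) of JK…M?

-41/48

Apply the shoelace formula. First the cross-terms c_i = x_i·y_{i+1} − x_{i+1}·y_i:
  -13, -195, -19, 35  ⇒  2A = -192, A = -96.
Then Σ (y_i + y_{i+1})·c_i = 492, so ȳ = 492 / (6·(-96)) = -41/48.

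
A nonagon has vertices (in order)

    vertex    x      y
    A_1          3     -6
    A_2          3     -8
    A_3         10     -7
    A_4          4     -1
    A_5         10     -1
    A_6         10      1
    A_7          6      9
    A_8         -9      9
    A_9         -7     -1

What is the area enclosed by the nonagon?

216.5

Apply the shoelace formula: 2A = Σ (x_i·y_{i+1} − x_{i+1}·y_i), indices taken mod 9.
A_1→A_2: (3)(-8) − (3)(-6) = -6
A_2→A_3: (3)(-7) − (10)(-8) = 59
A_3→A_4: (10)(-1) − (4)(-7) = 18
A_4→A_5: (4)(-1) − (10)(-1) = 6
A_5→A_6: (10)(1) − (10)(-1) = 20
A_6→A_7: (10)(9) − (6)(1) = 84
A_7→A_8: (6)(9) − (-9)(9) = 135
A_8→A_9: (-9)(-1) − (-7)(9) = 72
A_9→A_1: (-7)(-6) − (3)(-1) = 45
Σ = 433
Area = |Σ|/2 = 216.5.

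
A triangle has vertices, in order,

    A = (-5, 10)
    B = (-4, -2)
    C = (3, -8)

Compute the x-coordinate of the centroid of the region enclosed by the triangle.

Apply Gauss's area formula. First the cross-terms c_i = x_i·y_{i+1} − x_{i+1}·y_i:
  50, 38, -10  ⇒  2A = 78, A = 39.
Then Σ (x_i + x_{i+1})·c_i = -468, so x̄ = -468 / (6·39) = -2.

-2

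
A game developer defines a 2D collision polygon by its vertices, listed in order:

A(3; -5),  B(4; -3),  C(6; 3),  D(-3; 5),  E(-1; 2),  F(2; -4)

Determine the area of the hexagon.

40.5

A→B: (3)(-3) − (4)(-5) = 11
B→C: (4)(3) − (6)(-3) = 30
C→D: (6)(5) − (-3)(3) = 39
D→E: (-3)(2) − (-1)(5) = -1
E→F: (-1)(-4) − (2)(2) = 0
F→A: (2)(-5) − (3)(-4) = 2
Σ = 81
Area = |Σ|/2 = 40.5.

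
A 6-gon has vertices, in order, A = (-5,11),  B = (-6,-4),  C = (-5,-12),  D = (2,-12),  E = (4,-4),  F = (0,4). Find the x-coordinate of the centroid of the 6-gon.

Apply the shoelace (surveyor's) formula. First the cross-terms c_i = x_i·y_{i+1} − x_{i+1}·y_i:
  86, 52, 84, 40, 16, 20  ⇒  2A = 298, A = 149.
Then Σ (x_i + x_{i+1})·c_i = -1566, so x̄ = -1566 / (6·149) = -261/149.

-261/149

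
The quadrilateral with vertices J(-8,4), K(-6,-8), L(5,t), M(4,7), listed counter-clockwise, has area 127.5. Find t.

-2

Write out the shoelace sum; only the two edges meeting at L involve t:
2·Area = [((-6)·t − 5·(-8)) + (5·7 − 4·t)] + 160
       = -10·t + 235 = 255
⇒ t = -2.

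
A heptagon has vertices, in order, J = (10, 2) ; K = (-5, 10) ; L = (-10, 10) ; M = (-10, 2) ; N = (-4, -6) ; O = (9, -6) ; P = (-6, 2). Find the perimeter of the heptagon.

|JK| = √((-15)² + (8)²) = √289 = 17
|KL| = √((-5)² + (0)²) = √25 = 5
|LM| = √((0)² + (-8)²) = √64 = 8
|MN| = √((6)² + (-8)²) = √100 = 10
|NO| = √((13)² + (0)²) = √169 = 13
|OP| = √((-15)² + (8)²) = √289 = 17
|PJ| = √((16)² + (0)²) = √256 = 16
Perimeter = 17 + 5 + 8 + 10 + 13 + 17 + 16 = 86.

86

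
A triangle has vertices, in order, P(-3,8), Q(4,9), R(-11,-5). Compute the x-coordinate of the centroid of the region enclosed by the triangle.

Apply Gauss's area formula. First the cross-terms c_i = x_i·y_{i+1} − x_{i+1}·y_i:
  -59, 79, -103  ⇒  2A = -83, A = -41.5.
Then Σ (x_i + x_{i+1})·c_i = 830, so x̄ = 830 / (6·(-41.5)) = -10/3.

-10/3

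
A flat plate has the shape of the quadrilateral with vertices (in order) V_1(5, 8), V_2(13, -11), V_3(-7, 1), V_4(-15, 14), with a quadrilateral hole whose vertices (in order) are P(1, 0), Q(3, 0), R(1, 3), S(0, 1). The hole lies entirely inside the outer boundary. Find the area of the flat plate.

243.5

Outer boundary:
Σ = (-159) + (-64) + (-83) + (-190) = -496
Area = |Σ|/2 = 248.
Hole:
Apply the shoelace (surveyor's) formula: 2A = Σ (x_i·y_{i+1} − x_{i+1}·y_i), indices taken mod 4.
Σ = (0) + (9) + (1) + (-1) = 9
Area = |Σ|/2 = 4.5.
Net area = 248 − 4.5 = 243.5.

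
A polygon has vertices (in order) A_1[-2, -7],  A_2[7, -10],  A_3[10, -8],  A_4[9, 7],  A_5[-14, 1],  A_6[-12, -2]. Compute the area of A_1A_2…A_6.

Apply the surveyor's formula: 2A = Σ (x_i·y_{i+1} − x_{i+1}·y_i), indices taken mod 6.
Σ = (69) + (44) + (142) + (107) + (40) + (80) = 482
Area = |Σ|/2 = 241.

241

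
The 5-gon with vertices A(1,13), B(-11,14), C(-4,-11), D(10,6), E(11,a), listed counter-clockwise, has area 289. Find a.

Write out the shoelace sum; only the two edges meeting at E involve a:
2·Area = [(10·a − 11·6) + (11·13 − 1·a)] + 420
       = 9·a + 497 = 578
⇒ a = 9.

9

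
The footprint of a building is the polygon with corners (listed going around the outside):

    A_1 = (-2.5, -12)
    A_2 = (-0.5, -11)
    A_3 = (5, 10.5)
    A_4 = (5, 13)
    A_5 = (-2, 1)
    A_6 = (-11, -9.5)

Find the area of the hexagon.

126.5

Cross-terms: 21.5, 49.75, 12.5, 31, 30, 108.25  ⇒  Σ = 253
Area = |Σ|/2 = 126.5.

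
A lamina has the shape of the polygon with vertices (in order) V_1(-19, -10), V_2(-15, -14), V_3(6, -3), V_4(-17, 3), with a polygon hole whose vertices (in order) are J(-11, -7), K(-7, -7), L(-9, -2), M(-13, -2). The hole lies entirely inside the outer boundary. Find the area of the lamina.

Outer boundary:
Apply Gauss's area formula: 2A = Σ (x_i·y_{i+1} − x_{i+1}·y_i), indices taken mod 4.
V_1→V_2: (-19)(-14) − (-15)(-10) = 116
V_2→V_3: (-15)(-3) − (6)(-14) = 129
V_3→V_4: (6)(3) − (-17)(-3) = -33
V_4→V_1: (-17)(-10) − (-19)(3) = 227
Σ = 439
Area = |Σ|/2 = 219.5.
Hole:
Σ = (28) + (-49) + (-8) + (69) = 40
Area = |Σ|/2 = 20.
Net area = 219.5 − 20 = 199.5.

199.5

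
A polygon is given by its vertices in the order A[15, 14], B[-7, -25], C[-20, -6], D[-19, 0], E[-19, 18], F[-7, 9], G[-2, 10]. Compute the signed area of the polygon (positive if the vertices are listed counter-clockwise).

Apply the surveyor's formula: 2A = Σ (x_i·y_{i+1} − x_{i+1}·y_i), indices taken mod 7.
Σ = (-277) + (-458) + (-114) + (-342) + (-45) + (-52) + (-178) = -1466
Signed area = Σ/2 = -733 (negative ⇒ clockwise traversal).

-733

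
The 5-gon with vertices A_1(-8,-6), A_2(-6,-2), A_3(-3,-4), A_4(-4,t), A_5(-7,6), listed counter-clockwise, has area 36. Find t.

6

Write out the shoelace sum; only the two edges meeting at A_4 involve t:
2·Area = [((-3)·t − (-4)·(-4)) + ((-4)·6 − (-7)·t)] + 88
       = 4·t + 48 = 72
⇒ t = 6.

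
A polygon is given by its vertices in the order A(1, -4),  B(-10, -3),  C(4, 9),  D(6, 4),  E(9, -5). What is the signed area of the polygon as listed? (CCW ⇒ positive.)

-128

Apply the shoelace (surveyor's) formula: 2A = Σ (x_i·y_{i+1} − x_{i+1}·y_i), indices taken mod 5.
Σ = (-43) + (-78) + (-38) + (-66) + (-31) = -256
Signed area = Σ/2 = -128 (negative ⇒ clockwise traversal).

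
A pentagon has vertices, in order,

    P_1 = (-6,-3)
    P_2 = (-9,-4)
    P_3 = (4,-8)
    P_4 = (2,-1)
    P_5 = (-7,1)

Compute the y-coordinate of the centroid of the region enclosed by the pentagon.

Apply the surveyor's formula. First the cross-terms c_i = x_i·y_{i+1} − x_{i+1}·y_i:
  -3, 88, 12, -5, 27  ⇒  2A = 119, A = 59.5.
Then Σ (y_i + y_{i+1})·c_i = -1197, so ȳ = -1197 / (6·59.5) = -57/17.

-57/17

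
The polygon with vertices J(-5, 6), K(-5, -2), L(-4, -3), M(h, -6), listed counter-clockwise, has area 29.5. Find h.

2

The doubled signed area Σ (x_i y_{i+1} − x_{i+1} y_i) is linear in h.
With h=0 it equals 41; the coefficient of h is 9 (from the two edges through M).
So 9·h + 41 = 2·29.5 = 59 ⇒ h = 2.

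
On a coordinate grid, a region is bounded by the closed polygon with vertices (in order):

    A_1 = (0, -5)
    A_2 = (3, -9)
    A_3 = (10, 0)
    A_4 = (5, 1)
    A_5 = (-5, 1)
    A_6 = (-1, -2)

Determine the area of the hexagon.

Σ = (15) + (90) + (10) + (10) + (11) + (5) = 141
Area = |Σ|/2 = 70.5.

70.5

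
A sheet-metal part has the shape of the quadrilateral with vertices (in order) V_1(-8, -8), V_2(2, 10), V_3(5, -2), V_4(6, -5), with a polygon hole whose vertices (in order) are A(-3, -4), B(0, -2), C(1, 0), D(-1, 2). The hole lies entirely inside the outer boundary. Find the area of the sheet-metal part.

99.5

Outer boundary:
Apply the shoelace (surveyor's) formula: 2A = Σ (x_i·y_{i+1} − x_{i+1}·y_i), indices taken mod 4.
Σ = (-64) + (-54) + (-13) + (-88) = -219
Area = |Σ|/2 = 109.5.
Hole:
Apply the shoelace formula: 2A = Σ (x_i·y_{i+1} − x_{i+1}·y_i), indices taken mod 4.
Σ = (6) + (2) + (2) + (10) = 20
Area = |Σ|/2 = 10.
Net area = 109.5 − 10 = 99.5.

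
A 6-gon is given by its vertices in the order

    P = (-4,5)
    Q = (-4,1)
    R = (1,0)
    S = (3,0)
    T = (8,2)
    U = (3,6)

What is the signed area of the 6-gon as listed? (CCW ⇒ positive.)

Σ = (16) + (-1) + (0) + (6) + (42) + (39) = 102
Signed area = Σ/2 = 51 (positive ⇒ counter-clockwise traversal).

51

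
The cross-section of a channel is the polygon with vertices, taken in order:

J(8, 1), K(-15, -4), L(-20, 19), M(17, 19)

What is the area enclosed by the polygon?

610

Σ = (-17) + (-365) + (-703) + (-135) = -1220
Area = |Σ|/2 = 610.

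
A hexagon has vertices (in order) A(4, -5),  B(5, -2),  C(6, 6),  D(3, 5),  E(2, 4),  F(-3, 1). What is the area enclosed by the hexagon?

49

A→B: (4)(-2) − (5)(-5) = 17
B→C: (5)(6) − (6)(-2) = 42
C→D: (6)(5) − (3)(6) = 12
D→E: (3)(4) − (2)(5) = 2
E→F: (2)(1) − (-3)(4) = 14
F→A: (-3)(-5) − (4)(1) = 11
Σ = 98
Area = |Σ|/2 = 49.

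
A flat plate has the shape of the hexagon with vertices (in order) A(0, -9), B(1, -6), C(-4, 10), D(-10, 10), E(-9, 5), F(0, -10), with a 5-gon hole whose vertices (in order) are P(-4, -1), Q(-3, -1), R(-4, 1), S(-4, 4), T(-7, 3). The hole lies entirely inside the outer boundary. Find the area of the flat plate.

84

Outer boundary:
Apply the surveyor's formula: 2A = Σ (x_i·y_{i+1} − x_{i+1}·y_i), indices taken mod 6.
A→B: (0)(-6) − (1)(-9) = 9
B→C: (1)(10) − (-4)(-6) = -14
C→D: (-4)(10) − (-10)(10) = 60
D→E: (-10)(5) − (-9)(10) = 40
E→F: (-9)(-10) − (0)(5) = 90
F→A: (0)(-9) − (0)(-10) = 0
Σ = 185
Area = |Σ|/2 = 92.5.
Hole:
Σ = (1) + (-7) + (-12) + (16) + (19) = 17
Area = |Σ|/2 = 8.5.
Net area = 92.5 − 8.5 = 84.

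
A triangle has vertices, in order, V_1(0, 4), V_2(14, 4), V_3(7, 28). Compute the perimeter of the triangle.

64

|V_1V_2| = √((14)² + (0)²) = √196 = 14
|V_2V_3| = √((-7)² + (24)²) = √625 = 25
|V_3V_1| = √((-7)² + (-24)²) = √625 = 25
Perimeter = 14 + 25 + 25 = 64.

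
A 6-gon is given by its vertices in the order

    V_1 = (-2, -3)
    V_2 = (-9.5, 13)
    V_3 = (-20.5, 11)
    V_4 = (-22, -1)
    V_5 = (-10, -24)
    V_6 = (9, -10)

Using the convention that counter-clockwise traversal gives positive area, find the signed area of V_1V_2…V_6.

578.5

Cross-terms: -54.5, 162, 262.5, 518, 316, -47  ⇒  Σ = 1157
Signed area = Σ/2 = 578.5 (positive ⇒ counter-clockwise traversal).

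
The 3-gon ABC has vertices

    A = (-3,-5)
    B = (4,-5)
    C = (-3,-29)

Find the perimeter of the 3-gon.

|AB| = √((7)² + (0)²) = √49 = 7
|BC| = √((-7)² + (-24)²) = √625 = 25
|CA| = √((0)² + (24)²) = √576 = 24
Perimeter = 7 + 25 + 24 = 56.

56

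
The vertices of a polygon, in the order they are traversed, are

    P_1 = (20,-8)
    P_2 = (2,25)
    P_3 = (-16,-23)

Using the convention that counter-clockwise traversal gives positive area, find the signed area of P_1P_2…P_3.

Apply the surveyor's formula: 2A = Σ (x_i·y_{i+1} − x_{i+1}·y_i), indices taken mod 3.
Cross-terms: 516, 354, 588  ⇒  Σ = 1458
Signed area = Σ/2 = 729 (positive ⇒ counter-clockwise traversal).

729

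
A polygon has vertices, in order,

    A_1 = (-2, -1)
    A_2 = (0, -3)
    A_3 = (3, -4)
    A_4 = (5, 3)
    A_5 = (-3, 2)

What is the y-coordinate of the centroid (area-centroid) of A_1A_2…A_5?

Apply the surveyor's formula. First the cross-terms c_i = x_i·y_{i+1} − x_{i+1}·y_i:
  6, 9, 29, 19, 7  ⇒  2A = 70, A = 35.
Then Σ (y_i + y_{i+1})·c_i = -14, so ȳ = -14 / (6·35) = -1/15.

-1/15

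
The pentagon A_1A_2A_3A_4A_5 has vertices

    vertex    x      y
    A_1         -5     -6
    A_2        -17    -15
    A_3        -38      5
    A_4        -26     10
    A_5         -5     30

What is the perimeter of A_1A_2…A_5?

|A_1A_2| = √((-12)² + (-9)²) = √225 = 15
|A_2A_3| = √((-21)² + (20)²) = √841 = 29
|A_3A_4| = √((12)² + (5)²) = √169 = 13
|A_4A_5| = √((21)² + (20)²) = √841 = 29
|A_5A_1| = √((0)² + (-36)²) = √1296 = 36
Perimeter = 15 + 29 + 13 + 29 + 36 = 122.

122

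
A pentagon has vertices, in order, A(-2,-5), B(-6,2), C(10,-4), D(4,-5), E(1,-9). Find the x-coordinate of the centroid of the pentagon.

Apply Gauss's area formula. First the cross-terms c_i = x_i·y_{i+1} − x_{i+1}·y_i:
  -34, 4, -34, -31, -23  ⇒  2A = -118, A = -59.
Then Σ (x_i + x_{i+1})·c_i = -320, so x̄ = -320 / (6·(-59)) = 160/177.

160/177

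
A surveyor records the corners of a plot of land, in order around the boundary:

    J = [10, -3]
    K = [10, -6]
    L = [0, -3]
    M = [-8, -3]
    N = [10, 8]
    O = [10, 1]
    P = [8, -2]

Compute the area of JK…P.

110

J→K: (10)(-6) − (10)(-3) = -30
K→L: (10)(-3) − (0)(-6) = -30
L→M: (0)(-3) − (-8)(-3) = -24
M→N: (-8)(8) − (10)(-3) = -34
N→O: (10)(1) − (10)(8) = -70
O→P: (10)(-2) − (8)(1) = -28
P→J: (8)(-3) − (10)(-2) = -4
Σ = -220
Area = |Σ|/2 = 110.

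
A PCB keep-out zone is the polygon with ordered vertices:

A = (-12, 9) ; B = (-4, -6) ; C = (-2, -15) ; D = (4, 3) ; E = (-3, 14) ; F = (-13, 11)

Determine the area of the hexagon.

219.5

Apply the shoelace (surveyor's) formula: 2A = Σ (x_i·y_{i+1} − x_{i+1}·y_i), indices taken mod 6.
A→B: (-12)(-6) − (-4)(9) = 108
B→C: (-4)(-15) − (-2)(-6) = 48
C→D: (-2)(3) − (4)(-15) = 54
D→E: (4)(14) − (-3)(3) = 65
E→F: (-3)(11) − (-13)(14) = 149
F→A: (-13)(9) − (-12)(11) = 15
Σ = 439
Area = |Σ|/2 = 219.5.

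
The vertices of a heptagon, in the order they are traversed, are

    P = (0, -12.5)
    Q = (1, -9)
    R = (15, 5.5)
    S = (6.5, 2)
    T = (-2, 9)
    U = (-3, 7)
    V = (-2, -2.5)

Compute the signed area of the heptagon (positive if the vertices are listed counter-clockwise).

134.625

P→Q: (0)(-9) − (1)(-12.5) = 12.5
Q→R: (1)(5.5) − (15)(-9) = 140.5
R→S: (15)(2) − (6.5)(5.5) = -5.75
S→T: (6.5)(9) − (-2)(2) = 62.5
T→U: (-2)(7) − (-3)(9) = 13
U→V: (-3)(-2.5) − (-2)(7) = 21.5
V→P: (-2)(-12.5) − (0)(-2.5) = 25
Σ = 269.25
Signed area = Σ/2 = 134.625 (positive ⇒ counter-clockwise traversal).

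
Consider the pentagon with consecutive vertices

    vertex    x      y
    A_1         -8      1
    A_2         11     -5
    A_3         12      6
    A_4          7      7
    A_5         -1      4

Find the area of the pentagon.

A_1→A_2: (-8)(-5) − (11)(1) = 29
A_2→A_3: (11)(6) − (12)(-5) = 126
A_3→A_4: (12)(7) − (7)(6) = 42
A_4→A_5: (7)(4) − (-1)(7) = 35
A_5→A_1: (-1)(1) − (-8)(4) = 31
Σ = 263
Area = |Σ|/2 = 131.5.

131.5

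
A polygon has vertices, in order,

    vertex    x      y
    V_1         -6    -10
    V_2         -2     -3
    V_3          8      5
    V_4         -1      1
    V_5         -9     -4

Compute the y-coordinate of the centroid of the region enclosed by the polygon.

Apply the shoelace formula. First the cross-terms c_i = x_i·y_{i+1} − x_{i+1}·y_i:
  -2, 14, 13, 13, 66  ⇒  2A = 104, A = 52.
Then Σ (y_i + y_{i+1})·c_i = -831, so ȳ = -831 / (6·52) = -277/104.

-277/104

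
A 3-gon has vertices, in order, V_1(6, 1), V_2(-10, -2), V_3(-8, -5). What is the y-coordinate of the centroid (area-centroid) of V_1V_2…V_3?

Apply the shoelace (surveyor's) formula. First the cross-terms c_i = x_i·y_{i+1} − x_{i+1}·y_i:
  -2, 34, 22  ⇒  2A = 54, A = 27.
Then Σ (y_i + y_{i+1})·c_i = -324, so ȳ = -324 / (6·27) = -2.

-2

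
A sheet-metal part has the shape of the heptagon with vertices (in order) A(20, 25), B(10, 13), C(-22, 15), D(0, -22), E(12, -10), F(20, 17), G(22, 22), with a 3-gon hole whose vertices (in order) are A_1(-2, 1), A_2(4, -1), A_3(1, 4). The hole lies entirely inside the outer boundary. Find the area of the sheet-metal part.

Outer boundary:
Σ = (10) + (436) + (484) + (264) + (404) + (66) + (110) = 1774
Area = |Σ|/2 = 887.
Hole:
Apply the surveyor's formula: 2A = Σ (x_i·y_{i+1} − x_{i+1}·y_i), indices taken mod 3.
Σ = (-2) + (17) + (9) = 24
Area = |Σ|/2 = 12.
Net area = 887 − 12 = 875.

875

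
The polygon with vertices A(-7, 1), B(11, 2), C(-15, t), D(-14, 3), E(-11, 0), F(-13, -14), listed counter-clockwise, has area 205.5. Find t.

The doubled signed area Σ (x_i y_{i+1} − x_{i+1} y_i) is linear in t.
With t=0 it equals 36; the coefficient of t is 25 (from the two edges through C).
So 25·t + 36 = 2·205.5 = 411 ⇒ t = 15.

15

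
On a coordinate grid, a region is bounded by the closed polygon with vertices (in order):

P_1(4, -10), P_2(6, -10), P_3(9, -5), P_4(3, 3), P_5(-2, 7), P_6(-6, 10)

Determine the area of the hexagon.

Σ = (20) + (60) + (42) + (27) + (22) + (20) = 191
Area = |Σ|/2 = 95.5.

95.5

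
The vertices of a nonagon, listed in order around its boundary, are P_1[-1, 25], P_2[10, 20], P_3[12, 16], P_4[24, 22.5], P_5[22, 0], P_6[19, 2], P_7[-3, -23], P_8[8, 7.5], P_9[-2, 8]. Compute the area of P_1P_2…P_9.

Apply the shoelace formula: 2A = Σ (x_i·y_{i+1} − x_{i+1}·y_i), indices taken mod 9.
Σ = (-270) + (-80) + (-114) + (-495) + (44) + (-431) + (161.5) + (79) + (-42) = -1147.5
Area = |Σ|/2 = 573.75.

573.75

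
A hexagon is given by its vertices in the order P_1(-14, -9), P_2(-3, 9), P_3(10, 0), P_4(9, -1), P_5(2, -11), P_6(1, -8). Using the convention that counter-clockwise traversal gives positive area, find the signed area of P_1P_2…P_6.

-238

Apply the shoelace (surveyor's) formula: 2A = Σ (x_i·y_{i+1} − x_{i+1}·y_i), indices taken mod 6.
Cross-terms: -153, -90, -10, -97, -5, -121  ⇒  Σ = -476
Signed area = Σ/2 = -238 (negative ⇒ clockwise traversal).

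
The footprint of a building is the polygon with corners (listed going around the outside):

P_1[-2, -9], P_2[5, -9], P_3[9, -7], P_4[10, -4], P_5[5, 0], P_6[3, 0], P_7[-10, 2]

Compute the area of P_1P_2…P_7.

131.5

Apply the surveyor's formula: 2A = Σ (x_i·y_{i+1} − x_{i+1}·y_i), indices taken mod 7.
Σ = (63) + (46) + (34) + (20) + (0) + (6) + (94) = 263
Area = |Σ|/2 = 131.5.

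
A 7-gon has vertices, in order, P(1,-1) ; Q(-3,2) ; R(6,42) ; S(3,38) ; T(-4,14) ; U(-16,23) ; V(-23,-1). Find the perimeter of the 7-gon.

140

|PQ| = √((-4)² + (3)²) = √25 = 5
|QR| = √((9)² + (40)²) = √1681 = 41
|RS| = √((-3)² + (-4)²) = √25 = 5
|ST| = √((-7)² + (-24)²) = √625 = 25
|TU| = √((-12)² + (9)²) = √225 = 15
|UV| = √((-7)² + (-24)²) = √625 = 25
|VP| = √((24)² + (0)²) = √576 = 24
Perimeter = 5 + 41 + 5 + 25 + 15 + 25 + 24 = 140.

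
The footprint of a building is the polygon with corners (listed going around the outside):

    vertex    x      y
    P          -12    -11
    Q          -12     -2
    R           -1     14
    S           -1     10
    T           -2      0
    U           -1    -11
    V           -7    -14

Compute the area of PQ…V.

193

Apply the shoelace (surveyor's) formula: 2A = Σ (x_i·y_{i+1} − x_{i+1}·y_i), indices taken mod 7.
Σ = (-108) + (-170) + (4) + (20) + (22) + (-63) + (-91) = -386
Area = |Σ|/2 = 193.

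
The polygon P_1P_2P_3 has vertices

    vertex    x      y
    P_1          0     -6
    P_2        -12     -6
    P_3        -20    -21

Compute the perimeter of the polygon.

54

|P_1P_2| = √((-12)² + (0)²) = √144 = 12
|P_2P_3| = √((-8)² + (-15)²) = √289 = 17
|P_3P_1| = √((20)² + (15)²) = √625 = 25
Perimeter = 12 + 17 + 25 = 54.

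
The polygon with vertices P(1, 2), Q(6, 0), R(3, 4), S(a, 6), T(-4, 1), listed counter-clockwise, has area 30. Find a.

-5

Write out the shoelace sum; only the two edges meeting at S involve a:
2·Area = [(3·6 − a·4) + (a·1 − (-4)·6)] + 3
       = -3·a + 45 = 60
⇒ a = -5.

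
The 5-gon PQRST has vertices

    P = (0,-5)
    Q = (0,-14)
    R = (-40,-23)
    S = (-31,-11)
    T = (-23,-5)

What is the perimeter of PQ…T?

|PQ| = √((0)² + (-9)²) = √81 = 9
|QR| = √((-40)² + (-9)²) = √1681 = 41
|RS| = √((9)² + (12)²) = √225 = 15
|ST| = √((8)² + (6)²) = √100 = 10
|TP| = √((23)² + (0)²) = √529 = 23
Perimeter = 9 + 41 + 15 + 10 + 23 = 98.

98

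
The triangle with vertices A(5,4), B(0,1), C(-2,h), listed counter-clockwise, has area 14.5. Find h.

-6

Write out the shoelace sum; only the two edges meeting at C involve h:
2·Area = [(0·h − (-2)·1) + ((-2)·4 − 5·h)] + 5
       = -5·h + -1 = 29
⇒ h = -6.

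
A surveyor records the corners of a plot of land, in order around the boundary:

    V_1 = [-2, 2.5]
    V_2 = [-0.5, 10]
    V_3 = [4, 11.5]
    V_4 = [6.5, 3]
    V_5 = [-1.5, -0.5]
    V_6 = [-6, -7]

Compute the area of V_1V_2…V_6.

73.75

Σ = (-18.75) + (-45.75) + (-62.75) + (1.25) + (7.5) + (-29) = -147.5
Area = |Σ|/2 = 73.75.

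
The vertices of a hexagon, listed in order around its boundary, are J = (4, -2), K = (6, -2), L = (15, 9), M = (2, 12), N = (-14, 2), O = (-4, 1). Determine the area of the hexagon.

210

Σ = (4) + (84) + (162) + (172) + (-6) + (4) = 420
Area = |Σ|/2 = 210.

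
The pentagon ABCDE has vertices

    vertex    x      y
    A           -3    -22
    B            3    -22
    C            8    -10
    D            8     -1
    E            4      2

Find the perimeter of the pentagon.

|AB| = √((6)² + (0)²) = √36 = 6
|BC| = √((5)² + (12)²) = √169 = 13
|CD| = √((0)² + (9)²) = √81 = 9
|DE| = √((-4)² + (3)²) = √25 = 5
|EA| = √((-7)² + (-24)²) = √625 = 25
Perimeter = 6 + 13 + 9 + 5 + 25 = 58.

58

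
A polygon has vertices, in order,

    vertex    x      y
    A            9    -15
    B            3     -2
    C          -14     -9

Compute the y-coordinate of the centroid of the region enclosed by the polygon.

-26/3

Apply the shoelace formula. First the cross-terms c_i = x_i·y_{i+1} − x_{i+1}·y_i:
  27, -55, 291  ⇒  2A = 263, A = 131.5.
Then Σ (y_i + y_{i+1})·c_i = -6838, so ȳ = -6838 / (6·131.5) = -26/3.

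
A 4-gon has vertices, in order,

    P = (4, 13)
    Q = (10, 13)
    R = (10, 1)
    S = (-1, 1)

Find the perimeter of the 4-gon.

|PQ| = √((6)² + (0)²) = √36 = 6
|QR| = √((0)² + (-12)²) = √144 = 12
|RS| = √((-11)² + (0)²) = √121 = 11
|SP| = √((5)² + (12)²) = √169 = 13
Perimeter = 6 + 12 + 11 + 13 = 42.

42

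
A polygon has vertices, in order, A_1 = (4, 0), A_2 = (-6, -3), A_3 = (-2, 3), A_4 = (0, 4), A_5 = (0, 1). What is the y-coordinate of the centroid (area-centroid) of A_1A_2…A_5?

1/6

Apply Gauss's area formula. First the cross-terms c_i = x_i·y_{i+1} − x_{i+1}·y_i:
  -12, -24, -8, 0, -4  ⇒  2A = -48, A = -24.
Then Σ (y_i + y_{i+1})·c_i = -24, so ȳ = -24 / (6·(-24)) = 1/6.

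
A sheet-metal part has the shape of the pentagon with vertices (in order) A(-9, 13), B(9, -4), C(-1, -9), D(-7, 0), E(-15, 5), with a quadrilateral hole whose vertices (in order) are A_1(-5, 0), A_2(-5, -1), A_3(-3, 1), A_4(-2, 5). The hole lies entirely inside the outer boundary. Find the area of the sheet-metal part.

Outer boundary:
Apply the shoelace formula: 2A = Σ (x_i·y_{i+1} − x_{i+1}·y_i), indices taken mod 5.
A→B: (-9)(-4) − (9)(13) = -81
B→C: (9)(-9) − (-1)(-4) = -85
C→D: (-1)(0) − (-7)(-9) = -63
D→E: (-7)(5) − (-15)(0) = -35
E→A: (-15)(13) − (-9)(5) = -150
Σ = -414
Area = |Σ|/2 = 207.
Hole:
Apply Gauss's area formula: 2A = Σ (x_i·y_{i+1} − x_{i+1}·y_i), indices taken mod 4.
Σ = (5) + (-8) + (-13) + (25) = 9
Area = |Σ|/2 = 4.5.
Net area = 207 − 4.5 = 202.5.

202.5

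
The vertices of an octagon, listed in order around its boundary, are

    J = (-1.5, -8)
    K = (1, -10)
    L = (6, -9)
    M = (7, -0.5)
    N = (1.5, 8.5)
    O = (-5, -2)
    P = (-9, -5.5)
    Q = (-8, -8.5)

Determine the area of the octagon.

163.5

Σ = (23) + (51) + (60) + (60.25) + (39.5) + (9.5) + (32.5) + (51.25) = 327
Area = |Σ|/2 = 163.5.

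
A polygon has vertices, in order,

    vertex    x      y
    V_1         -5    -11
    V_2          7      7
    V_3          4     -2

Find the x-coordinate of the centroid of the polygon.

Apply the surveyor's formula. First the cross-terms c_i = x_i·y_{i+1} − x_{i+1}·y_i:
  42, -42, -54  ⇒  2A = -54, A = -27.
Then Σ (x_i + x_{i+1})·c_i = -324, so x̄ = -324 / (6·(-27)) = 2.

2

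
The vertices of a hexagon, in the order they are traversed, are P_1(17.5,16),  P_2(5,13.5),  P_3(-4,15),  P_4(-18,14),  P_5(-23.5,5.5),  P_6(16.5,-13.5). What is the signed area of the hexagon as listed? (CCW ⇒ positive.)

Σ = (156.25) + (129) + (214) + (230) + (226.5) + (500.25) = 1456
Signed area = Σ/2 = 728 (positive ⇒ counter-clockwise traversal).

728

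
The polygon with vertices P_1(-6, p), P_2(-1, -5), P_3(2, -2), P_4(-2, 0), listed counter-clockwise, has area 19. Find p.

The doubled signed area Σ (x_i y_{i+1} − x_{i+1} y_i) is linear in p.
With p=0 it equals 38; the coefficient of p is -1 (from the two edges through P_1).
So -1·p + 38 = 2·19 = 38 ⇒ p = 0.

0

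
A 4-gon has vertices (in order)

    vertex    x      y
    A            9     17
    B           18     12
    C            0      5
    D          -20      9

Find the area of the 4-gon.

214.5

Σ = (-198) + (90) + (100) + (-421) = -429
Area = |Σ|/2 = 214.5.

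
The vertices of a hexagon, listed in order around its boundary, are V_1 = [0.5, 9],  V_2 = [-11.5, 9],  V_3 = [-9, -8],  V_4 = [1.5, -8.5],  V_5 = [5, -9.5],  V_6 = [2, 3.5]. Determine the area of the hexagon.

Apply the shoelace formula: 2A = Σ (x_i·y_{i+1} − x_{i+1}·y_i), indices taken mod 6.
V_1→V_2: (0.5)(9) − (-11.5)(9) = 108
V_2→V_3: (-11.5)(-8) − (-9)(9) = 173
V_3→V_4: (-9)(-8.5) − (1.5)(-8) = 88.5
V_4→V_5: (1.5)(-9.5) − (5)(-8.5) = 28.25
V_5→V_6: (5)(3.5) − (2)(-9.5) = 36.5
V_6→V_1: (2)(9) − (0.5)(3.5) = 16.25
Σ = 450.5
Area = |Σ|/2 = 225.25.

225.25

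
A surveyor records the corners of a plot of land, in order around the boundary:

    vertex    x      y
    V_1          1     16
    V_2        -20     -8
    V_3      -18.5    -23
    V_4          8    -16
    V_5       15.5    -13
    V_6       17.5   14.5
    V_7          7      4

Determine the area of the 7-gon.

Apply the surveyor's formula: 2A = Σ (x_i·y_{i+1} − x_{i+1}·y_i), indices taken mod 7.
Σ = (312) + (312) + (480) + (144) + (452.25) + (-31.5) + (108) = 1776.75
Area = |Σ|/2 = 888.375.

888.375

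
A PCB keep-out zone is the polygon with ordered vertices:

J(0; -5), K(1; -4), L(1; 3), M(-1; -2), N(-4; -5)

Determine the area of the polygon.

15

Apply the shoelace (surveyor's) formula: 2A = Σ (x_i·y_{i+1} − x_{i+1}·y_i), indices taken mod 5.
Σ = (5) + (7) + (1) + (-3) + (20) = 30
Area = |Σ|/2 = 15.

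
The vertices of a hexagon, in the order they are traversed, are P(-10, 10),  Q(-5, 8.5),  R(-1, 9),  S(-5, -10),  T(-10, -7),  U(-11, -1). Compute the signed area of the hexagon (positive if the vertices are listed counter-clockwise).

Apply the shoelace (surveyor's) formula: 2A = Σ (x_i·y_{i+1} − x_{i+1}·y_i), indices taken mod 6.
Σ = (-35) + (-36.5) + (55) + (-65) + (-67) + (-120) = -268.5
Signed area = Σ/2 = -134.25 (negative ⇒ clockwise traversal).

-134.25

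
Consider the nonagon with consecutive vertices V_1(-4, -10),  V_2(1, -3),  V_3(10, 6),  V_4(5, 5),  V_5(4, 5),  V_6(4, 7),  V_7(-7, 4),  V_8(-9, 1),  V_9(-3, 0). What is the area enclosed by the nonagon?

109

Apply Gauss's area formula: 2A = Σ (x_i·y_{i+1} − x_{i+1}·y_i), indices taken mod 9.
Σ = (22) + (36) + (20) + (5) + (8) + (65) + (29) + (3) + (30) = 218
Area = |Σ|/2 = 109.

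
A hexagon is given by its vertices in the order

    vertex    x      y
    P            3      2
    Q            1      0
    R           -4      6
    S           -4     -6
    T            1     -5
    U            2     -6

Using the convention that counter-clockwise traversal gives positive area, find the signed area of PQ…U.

Apply the shoelace formula: 2A = Σ (x_i·y_{i+1} − x_{i+1}·y_i), indices taken mod 6.
P→Q: (3)(0) − (1)(2) = -2
Q→R: (1)(6) − (-4)(0) = 6
R→S: (-4)(-6) − (-4)(6) = 48
S→T: (-4)(-5) − (1)(-6) = 26
T→U: (1)(-6) − (2)(-5) = 4
U→P: (2)(2) − (3)(-6) = 22
Σ = 104
Signed area = Σ/2 = 52 (positive ⇒ counter-clockwise traversal).

52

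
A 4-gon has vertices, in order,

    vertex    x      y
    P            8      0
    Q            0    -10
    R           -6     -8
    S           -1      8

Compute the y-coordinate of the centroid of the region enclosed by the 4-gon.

Apply the surveyor's formula. First the cross-terms c_i = x_i·y_{i+1} − x_{i+1}·y_i:
  -80, -60, -56, -64  ⇒  2A = -260, A = -130.
Then Σ (y_i + y_{i+1})·c_i = 1368, so ȳ = 1368 / (6·(-130)) = -114/65.

-114/65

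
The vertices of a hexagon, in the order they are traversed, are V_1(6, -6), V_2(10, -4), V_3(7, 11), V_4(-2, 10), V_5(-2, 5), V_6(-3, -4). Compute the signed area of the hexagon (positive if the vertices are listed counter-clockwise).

170.5

Apply the shoelace (surveyor's) formula: 2A = Σ (x_i·y_{i+1} − x_{i+1}·y_i), indices taken mod 6.
Cross-terms: 36, 138, 92, 10, 23, 42  ⇒  Σ = 341
Signed area = Σ/2 = 170.5 (positive ⇒ counter-clockwise traversal).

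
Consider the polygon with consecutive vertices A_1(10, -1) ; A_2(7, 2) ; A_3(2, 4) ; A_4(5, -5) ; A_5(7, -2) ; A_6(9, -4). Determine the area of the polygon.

33.5

Apply the shoelace formula: 2A = Σ (x_i·y_{i+1} − x_{i+1}·y_i), indices taken mod 6.
Σ = (27) + (24) + (-30) + (25) + (-10) + (31) = 67
Area = |Σ|/2 = 33.5.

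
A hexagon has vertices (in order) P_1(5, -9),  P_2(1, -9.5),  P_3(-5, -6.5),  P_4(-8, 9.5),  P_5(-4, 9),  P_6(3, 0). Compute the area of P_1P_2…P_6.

Apply the shoelace (surveyor's) formula: 2A = Σ (x_i·y_{i+1} − x_{i+1}·y_i), indices taken mod 6.
Σ = (-38.5) + (-54) + (-99.5) + (-34) + (-27) + (-27) = -280
Area = |Σ|/2 = 140.

140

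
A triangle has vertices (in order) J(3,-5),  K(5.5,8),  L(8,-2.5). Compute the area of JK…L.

Σ = (51.5) + (-77.75) + (-32.5) = -58.75
Area = |Σ|/2 = 29.375.

29.375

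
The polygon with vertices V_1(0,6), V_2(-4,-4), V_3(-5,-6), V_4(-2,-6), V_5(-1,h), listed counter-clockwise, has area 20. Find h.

Write out the shoelace sum; only the two edges meeting at V_5 involve h:
2·Area = [((-2)·h − (-1)·(-6)) + ((-1)·6 − 0·h)] + 46
       = -2·h + 34 = 40
⇒ h = -3.

-3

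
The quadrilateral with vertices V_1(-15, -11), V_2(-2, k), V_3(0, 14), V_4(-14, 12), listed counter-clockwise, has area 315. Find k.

The doubled signed area Σ (x_i y_{i+1} − x_{i+1} y_i) is linear in k.
With k=0 it equals 480; the coefficient of k is -15 (from the two edges through V_2).
So -15·k + 480 = 2·315 = 630 ⇒ k = -10.

-10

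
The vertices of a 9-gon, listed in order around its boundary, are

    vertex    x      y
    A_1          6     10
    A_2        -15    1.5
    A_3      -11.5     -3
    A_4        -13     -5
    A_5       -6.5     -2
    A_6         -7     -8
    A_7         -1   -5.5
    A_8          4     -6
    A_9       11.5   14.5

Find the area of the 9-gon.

242.375

Apply the surveyor's formula: 2A = Σ (x_i·y_{i+1} − x_{i+1}·y_i), indices taken mod 9.
Σ = (159) + (62.25) + (18.5) + (-6.5) + (38) + (30.5) + (28) + (127) + (28) = 484.75
Area = |Σ|/2 = 242.375.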